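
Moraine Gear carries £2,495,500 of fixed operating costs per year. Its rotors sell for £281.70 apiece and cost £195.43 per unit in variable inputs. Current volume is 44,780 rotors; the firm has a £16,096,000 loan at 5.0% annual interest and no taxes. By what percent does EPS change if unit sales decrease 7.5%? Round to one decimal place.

At 44,780 units, contribution = 44,780 × £86.27 = £3,863,170.60.
EBIT = £3,863,170.60 − £2,495,500 = £1,367,670.60.
Interest = £804,800.00, so EBIT − I = £562,870.60.
DCL = total CM / (EBIT − I) = £3,863,170.60 / £562,870.60 = 6.8633.
%ΔEPS = DCL × %ΔSales = 6.8633 × -7.5% = -51.5%.

-51.5%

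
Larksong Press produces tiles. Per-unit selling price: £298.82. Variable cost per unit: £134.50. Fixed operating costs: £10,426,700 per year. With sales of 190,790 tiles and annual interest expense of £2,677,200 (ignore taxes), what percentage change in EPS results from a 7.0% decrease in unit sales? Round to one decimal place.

-12.0%

At 190,790 units, contribution = 190,790 × £164.32 = £31,350,612.80.
EBIT = £31,350,612.80 − £10,426,700 = £20,923,912.80.
After interest of £2,677,200.00, pre-tax earnings = £18,246,712.80.
DCL = total CM / (EBIT − I) = £31,350,612.80 / £18,246,712.80 = 1.7182.
%ΔEPS = DCL × %ΔSales = 1.7182 × -7.0% = -12.0%.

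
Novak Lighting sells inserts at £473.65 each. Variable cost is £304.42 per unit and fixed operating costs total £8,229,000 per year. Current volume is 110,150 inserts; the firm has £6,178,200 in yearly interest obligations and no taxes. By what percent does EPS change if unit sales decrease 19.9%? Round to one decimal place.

-87.6%

Total contribution margin = 110,150 × £169.23 = £18,640,684.50.
Subtracting fixed costs: EBIT = £18,640,684.50 − £8,229,000 = £10,411,684.50.
Interest = £6,178,200.00, so EBIT − I = £4,233,484.50.
Degree of combined leverage = contribution ÷ (EBIT − I) = £18,640,684.50 ÷ £4,233,484.50 = 4.4032.
%ΔEPS = DCL × %ΔSales = 4.4032 × -19.9% = -87.6%.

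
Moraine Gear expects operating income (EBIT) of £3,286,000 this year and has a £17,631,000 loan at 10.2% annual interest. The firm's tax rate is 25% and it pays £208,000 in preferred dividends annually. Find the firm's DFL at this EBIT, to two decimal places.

2.72

Interest = £1,798,362.00.
Pre-tax preferred-dividend burden = £208,000 ÷ (1 − 0.25) = £277,333.33.
DFL = EBIT ÷ [EBIT − I − D_p/(1−t)] = £3,286,000 ÷ [£3,286,000 − £1,798,362.00 − £277,333.33] = £3,286,000 ÷ £1,210,304.67 = 2.7150.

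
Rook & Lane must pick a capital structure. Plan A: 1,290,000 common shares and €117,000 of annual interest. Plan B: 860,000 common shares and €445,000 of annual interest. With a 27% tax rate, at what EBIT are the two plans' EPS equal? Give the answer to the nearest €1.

At indifference, (EBIT − 117,000)(1 − t)/1,290,000 = (EBIT − 445,000)(1 − t)/860,000.
Cancelling (1 − t) and cross-multiplying: 860,000·(EBIT − 117,000) = 1,290,000·(EBIT − 445,000).
Solving, EBIT = (445,000·1,290,000 − 117,000·860,000) / (1,290,000 − 860,000) = 473,430,000,000 / 430,000 = 1,101,000.00.

€1,101,000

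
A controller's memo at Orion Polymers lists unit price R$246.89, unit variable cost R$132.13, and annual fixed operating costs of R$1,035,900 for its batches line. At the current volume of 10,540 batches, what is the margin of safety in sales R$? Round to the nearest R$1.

R$373,627

Each unit contributes R$246.89 − R$132.13 = R$114.76. Break-even units = R$1,035,900 ÷ R$114.76 = 9,026.66; break-even revenue = 9,026.66 × R$246.89 = R$2,228,593.16.
Current sales = 10,540 × R$246.89 = R$2,602,220.60.
Margin of safety = R$2,602,220.60 − R$2,228,593.16 = R$373,627.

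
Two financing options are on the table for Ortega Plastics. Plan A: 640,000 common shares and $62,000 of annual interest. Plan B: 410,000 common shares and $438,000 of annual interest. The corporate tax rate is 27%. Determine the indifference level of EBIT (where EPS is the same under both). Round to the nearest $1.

Set EPS_A = EPS_B: (EBIT − $62,000)(1 − 0.27) ÷ 640,000 = (EBIT − $438,000)(1 − 0.27) ÷ 410,000.
Cancelling (1 − t) and cross-multiplying: 410,000·(EBIT − 62,000) = 640,000·(EBIT − 438,000).
Solving, EBIT = (438,000·640,000 − 62,000·410,000) / (640,000 − 410,000) = 254,900,000,000 / 230,000 = 1,108,260.87.

$1,108,261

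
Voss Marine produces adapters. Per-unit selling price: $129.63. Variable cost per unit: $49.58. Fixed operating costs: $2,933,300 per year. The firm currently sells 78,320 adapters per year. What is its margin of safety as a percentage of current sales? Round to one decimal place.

Each unit contributes $129.63 − $49.58 = $80.05. Break-even units = $2,933,300 ÷ $80.05 = 36,643.35; break-even revenue = 36,643.35 × $129.63 = $4,750,077.19.
Actual sales revenue = 78,320 × $129.63 = $10,152,621.60.
Margin of safety = ($10,152,621.60 − $4,750,077.19) ÷ $10,152,621.60 = 53.2%.

53.2%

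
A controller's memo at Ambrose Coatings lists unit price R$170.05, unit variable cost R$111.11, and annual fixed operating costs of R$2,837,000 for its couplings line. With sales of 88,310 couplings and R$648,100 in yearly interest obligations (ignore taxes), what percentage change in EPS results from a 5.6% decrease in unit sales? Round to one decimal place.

At 88,310 units, contribution = 88,310 × R$58.94 = R$5,204,991.40.
EBIT = R$5,204,991.40 − R$2,837,000 = R$2,367,991.40.
After interest of R$648,100.00, pre-tax earnings = R$1,719,891.40.
Degree of combined leverage = contribution ÷ (EBIT − I) = R$5,204,991.40 ÷ R$1,719,891.40 = 3.0263.
%ΔEPS = DCL × %ΔSales = 3.0263 × -5.6% = -16.9%.

-16.9%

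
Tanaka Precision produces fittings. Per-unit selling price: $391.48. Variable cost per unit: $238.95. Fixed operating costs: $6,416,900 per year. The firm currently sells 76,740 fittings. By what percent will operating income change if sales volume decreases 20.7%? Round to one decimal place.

-45.8%

Total contribution margin = 76,740 × $152.53 = $11,705,152.20.
Subtracting fixed costs: EBIT = $11,705,152.20 − $6,416,900 = $5,288,252.20.
Degree of operating leverage = $11,705,152.20 / $5,288,252.20 = 2.2134.
So EBIT moves 2.2134 × (-20.7%) = -45.8%.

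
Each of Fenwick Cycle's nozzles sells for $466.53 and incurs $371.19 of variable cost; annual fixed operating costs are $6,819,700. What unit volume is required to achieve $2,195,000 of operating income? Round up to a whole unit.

Contribution margin per unit = $466.53 − $371.19 = $95.34.
Need Q such that Q × $95.34 − $6,819,700 = $2,195,000, i.e. Q = $9,014,700 / $95.34 = 94,553.18 → 94,554.

94,554 nozzles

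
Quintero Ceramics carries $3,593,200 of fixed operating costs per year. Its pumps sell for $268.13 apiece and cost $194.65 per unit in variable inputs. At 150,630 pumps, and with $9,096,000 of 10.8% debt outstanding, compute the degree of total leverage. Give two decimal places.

At 150,630 units, contribution = 150,630 × $73.48 = $11,068,292.40.
Subtracting fixed costs: EBIT = $11,068,292.40 − $3,593,200 = $7,475,092.40. Interest = $982,368.00.
DOL = $11,068,292.40 ÷ $7,475,092.40 = 1.4807; DFL = $7,475,092.40 ÷ $6,492,724.40 = 1.1513.
Combined leverage = 1.4807 × 1.1513 = 1.7047.

1.70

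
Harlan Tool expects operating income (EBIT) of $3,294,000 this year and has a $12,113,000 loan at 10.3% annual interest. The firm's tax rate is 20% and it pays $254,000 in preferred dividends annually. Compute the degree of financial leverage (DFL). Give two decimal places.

1.91

Annual interest charges come to $1,247,639.00.
Pre-tax preferred-dividend burden = $254,000 ÷ (1 − 0.20) = $317,500.00.
DFL = EBIT ÷ [EBIT − I − D_p/(1−t)] = $3,294,000 ÷ [$3,294,000 − $1,247,639.00 − $317,500.00] = $3,294,000 ÷ $1,728,861.00 = 1.9053.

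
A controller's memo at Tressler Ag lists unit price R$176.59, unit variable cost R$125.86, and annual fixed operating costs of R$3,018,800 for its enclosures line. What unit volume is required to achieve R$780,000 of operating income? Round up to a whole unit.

74,883 enclosures

Contribution margin per unit = R$176.59 − R$125.86 = R$50.73.
Required volume = (fixed costs + target profit) ÷ CM = (R$3,018,800 + R$780,000) ÷ R$50.73 = 74,882.71, so 74,883 enclosures.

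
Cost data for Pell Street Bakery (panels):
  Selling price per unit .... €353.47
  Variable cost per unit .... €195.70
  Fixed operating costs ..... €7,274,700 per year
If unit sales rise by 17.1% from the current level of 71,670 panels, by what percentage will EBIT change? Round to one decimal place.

+47.9%

At 71,670 units, contribution = 71,670 × €157.77 = €11,307,375.90.
Operating income = contribution − fixed costs = €11,307,375.90 − €7,274,700 = €4,032,675.90.
So DOL = total CM / EBIT = €11,307,375.90 / €4,032,675.90 = 2.8039.
Operating income changes by 2.8039 × +17.1% = +47.9%.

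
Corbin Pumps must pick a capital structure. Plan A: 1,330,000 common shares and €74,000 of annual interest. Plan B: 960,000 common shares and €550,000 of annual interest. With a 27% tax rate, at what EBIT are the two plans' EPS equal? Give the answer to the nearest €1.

Set EPS_A = EPS_B: (EBIT − €74,000)(1 − 0.27) ÷ 1,330,000 = (EBIT − €550,000)(1 − 0.27) ÷ 960,000.
The (1 − t) factor cancels: (EBIT − 74,000) × 960,000 = (EBIT − 550,000) × 1,330,000.
Solving, EBIT = (550,000·1,330,000 − 74,000·960,000) / (1,330,000 − 960,000) = 660,460,000,000 / 370,000 = 1,785,027.03.

€1,785,027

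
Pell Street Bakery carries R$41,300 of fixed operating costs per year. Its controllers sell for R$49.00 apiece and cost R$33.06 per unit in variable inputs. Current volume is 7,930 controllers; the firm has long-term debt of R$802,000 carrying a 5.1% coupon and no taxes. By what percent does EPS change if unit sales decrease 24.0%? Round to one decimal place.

Total contribution margin = 7,930 × R$15.94 = R$126,404.20.
EBIT = R$126,404.20 − R$41,300 = R$85,104.20.
After interest of R$40,902.00, pre-tax earnings = R$44,202.20.
DCL = total CM / (EBIT − I) = R$126,404.20 / R$44,202.20 = 2.8597.
EPS therefore changes by 2.8597 × (-24.0%) = -68.6%.

-68.6%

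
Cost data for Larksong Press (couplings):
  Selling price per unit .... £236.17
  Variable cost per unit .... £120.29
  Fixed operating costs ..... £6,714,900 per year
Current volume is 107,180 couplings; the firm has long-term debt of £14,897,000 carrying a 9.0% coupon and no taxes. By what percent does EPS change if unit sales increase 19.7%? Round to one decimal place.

Total contribution margin = 107,180 × £115.88 = £12,420,018.40.
Operating income = contribution − fixed costs = £12,420,018.40 − £6,714,900 = £5,705,118.40.
Interest = £1,340,730.00, so EBIT − I = £4,364,388.40.
Degree of combined leverage = contribution ÷ (EBIT − I) = £12,420,018.40 ÷ £4,364,388.40 = 2.8458.
%ΔEPS = DCL × %ΔSales = 2.8458 × +19.7% = +56.1%.

+56.1%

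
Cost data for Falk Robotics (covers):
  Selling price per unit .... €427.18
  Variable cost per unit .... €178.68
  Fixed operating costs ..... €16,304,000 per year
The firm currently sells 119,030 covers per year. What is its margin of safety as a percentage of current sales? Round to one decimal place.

44.9%

Contribution margin per unit = €427.18 − €178.68 = €248.50. Break-even units = €16,304,000 ÷ €248.50 = 65,609.66; break-even revenue = 65,609.66 × €427.18 = €28,027,133.68.
Current sales = 119,030 × €427.18 = €50,847,235.40.
Margin of safety = (€50,847,235.40 − €28,027,133.68) ÷ €50,847,235.40 = 44.9%.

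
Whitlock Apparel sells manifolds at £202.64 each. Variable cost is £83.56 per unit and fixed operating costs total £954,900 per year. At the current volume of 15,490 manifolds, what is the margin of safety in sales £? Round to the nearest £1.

£1,513,928

Contribution margin per unit = £202.64 − £83.56 = £119.08. Break-even units = £954,900 ÷ £119.08 = 8,018.98; break-even revenue = 8,018.98 × £202.64 = £1,624,965.87.
Current sales = 15,490 × £202.64 = £3,138,893.60.
Margin of safety = £3,138,893.60 − £1,624,965.87 = £1,513,928.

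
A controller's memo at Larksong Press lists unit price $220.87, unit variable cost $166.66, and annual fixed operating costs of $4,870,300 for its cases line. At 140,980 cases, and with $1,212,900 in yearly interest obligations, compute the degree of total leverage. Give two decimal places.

4.90

Total contribution margin = 140,980 × $54.21 = $7,642,525.80.
Subtracting fixed costs: EBIT = $7,642,525.80 − $4,870,300 = $2,772,225.80. Interest = $1,212,900.00.
DOL = $7,642,525.80 ÷ $2,772,225.80 = 2.7568; DFL = $2,772,225.80 ÷ $1,559,325.80 = 1.7778.
Combined leverage = 2.7568 × 1.7778 = 4.9010.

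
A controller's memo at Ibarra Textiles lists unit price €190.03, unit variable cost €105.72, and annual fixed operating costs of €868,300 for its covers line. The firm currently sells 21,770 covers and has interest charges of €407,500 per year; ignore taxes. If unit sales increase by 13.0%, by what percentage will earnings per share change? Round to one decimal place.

Total contribution margin = 21,770 × €84.31 = €1,835,428.70.
EBIT = €1,835,428.70 − €868,300 = €967,128.70.
After interest of €407,500.00, pre-tax earnings = €559,628.70.
Degree of combined leverage = contribution ÷ (EBIT − I) = €1,835,428.70 ÷ €559,628.70 = 3.2797.
%ΔEPS = DCL × %ΔSales = 3.2797 × +13.0% = +42.6%.

+42.6%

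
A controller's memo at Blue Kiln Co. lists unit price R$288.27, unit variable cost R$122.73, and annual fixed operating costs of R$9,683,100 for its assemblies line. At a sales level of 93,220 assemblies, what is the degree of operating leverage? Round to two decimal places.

At 93,220 units, contribution = 93,220 × R$165.54 = R$15,431,638.80.
EBIT = R$15,431,638.80 − R$9,683,100 = R$5,748,538.80.
DOL = contribution ÷ EBIT = R$15,431,638.80 ÷ R$5,748,538.80 = 2.6844.

2.68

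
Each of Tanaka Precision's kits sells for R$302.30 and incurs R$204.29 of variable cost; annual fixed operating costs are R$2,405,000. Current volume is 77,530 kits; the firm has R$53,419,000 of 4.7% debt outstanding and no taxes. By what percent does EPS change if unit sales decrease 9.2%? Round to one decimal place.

-26.1%

Contribution at this volume is 77,530 × R$98.01 = R$7,598,715.30.
Operating income = contribution − fixed costs = R$7,598,715.30 − R$2,405,000 = R$5,193,715.30.
Interest = R$2,510,693.00, so EBIT − I = R$2,683,022.30.
DCL = total CM / (EBIT − I) = R$7,598,715.30 / R$2,683,022.30 = 2.8321.
%ΔEPS = DCL × %ΔSales = 2.8321 × -9.2% = -26.1%.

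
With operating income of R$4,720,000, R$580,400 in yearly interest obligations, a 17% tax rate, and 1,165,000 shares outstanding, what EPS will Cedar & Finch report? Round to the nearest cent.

Pre-tax income = R$4,720,000 − R$580,400.00 = R$4,139,600.00.
After tax at 17%: net income = R$4,139,600.00 × 0.83 = R$3,435,868.00.
Per share: R$3,435,868.00 / 1,165,000 shares = R$2.95.

R$2.95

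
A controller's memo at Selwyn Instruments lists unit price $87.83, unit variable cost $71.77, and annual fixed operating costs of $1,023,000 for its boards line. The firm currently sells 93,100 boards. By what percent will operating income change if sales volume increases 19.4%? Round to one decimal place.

At 93,100 units, contribution = 93,100 × $16.06 = $1,495,186.00.
Subtracting fixed costs: EBIT = $1,495,186.00 − $1,023,000 = $472,186.00.
So DOL = total CM / EBIT = $1,495,186.00 / $472,186.00 = 3.1665.
%ΔEBIT = DOL × %ΔSales = 3.1665 × +19.4% = +61.4%.

+61.4%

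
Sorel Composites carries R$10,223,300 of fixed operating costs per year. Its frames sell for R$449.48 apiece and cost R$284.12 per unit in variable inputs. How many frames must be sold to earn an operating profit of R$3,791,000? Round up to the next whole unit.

84,751 frames

Contribution margin per unit = R$449.48 − R$284.12 = R$165.36.
Need Q such that Q × R$165.36 − R$10,223,300 = R$3,791,000, i.e. Q = R$14,014,300 / R$165.36 = 84,750.24 → 84,751.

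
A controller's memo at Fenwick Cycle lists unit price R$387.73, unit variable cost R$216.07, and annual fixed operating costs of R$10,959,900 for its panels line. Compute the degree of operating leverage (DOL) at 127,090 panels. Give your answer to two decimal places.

Total contribution margin = 127,090 × R$171.66 = R$21,816,269.40.
Subtracting fixed costs: EBIT = R$21,816,269.40 − R$10,959,900 = R$10,856,369.40.
DOL = contribution ÷ EBIT = R$21,816,269.40 ÷ R$10,856,369.40 = 2.0095.

2.01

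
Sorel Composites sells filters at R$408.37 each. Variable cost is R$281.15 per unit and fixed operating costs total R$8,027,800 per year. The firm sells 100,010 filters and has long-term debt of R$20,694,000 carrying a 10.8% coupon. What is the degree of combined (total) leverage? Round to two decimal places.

Contribution at this volume is 100,010 × R$127.22 = R$12,723,272.20.
Operating income = contribution − fixed costs = R$12,723,272.20 − R$8,027,800 = R$4,695,472.20. Interest = R$2,234,952.00, so EBIT − I = R$2,460,520.20.
Degree of total leverage = total CM / (EBIT − interest) = R$12,723,272.20 / R$2,460,520.20 = 5.1710.

5.17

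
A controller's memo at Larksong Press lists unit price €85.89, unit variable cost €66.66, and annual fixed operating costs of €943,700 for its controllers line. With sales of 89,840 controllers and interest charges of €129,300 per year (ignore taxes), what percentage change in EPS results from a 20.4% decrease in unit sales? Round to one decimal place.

At 89,840 units, contribution = 89,840 × €19.23 = €1,727,623.20.
Operating income = contribution − fixed costs = €1,727,623.20 − €943,700 = €783,923.20.
Interest = €129,300.00, so EBIT − I = €654,623.20.
DCL = total CM / (EBIT − I) = €1,727,623.20 / €654,623.20 = 2.6391.
%ΔEPS = DCL × %ΔSales = 2.6391 × -20.4% = -53.8%.

-53.8%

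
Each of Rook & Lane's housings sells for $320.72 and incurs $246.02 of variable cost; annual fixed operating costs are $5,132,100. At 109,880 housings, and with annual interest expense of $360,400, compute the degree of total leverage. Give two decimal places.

3.02

Total contribution margin = 109,880 × $74.70 = $8,208,036.00.
Subtracting fixed costs: EBIT = $8,208,036.00 − $5,132,100 = $3,075,936.00. Interest = $360,400.00, so EBIT − I = $2,715,536.00.
DCL = contribution ÷ (EBIT − I) = $8,208,036.00 ÷ $2,715,536.00 = 3.0226.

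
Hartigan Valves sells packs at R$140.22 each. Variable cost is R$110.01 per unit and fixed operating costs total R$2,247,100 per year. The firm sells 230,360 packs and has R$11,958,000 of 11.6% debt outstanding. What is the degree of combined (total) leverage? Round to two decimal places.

Total contribution margin = 230,360 × R$30.21 = R$6,959,175.60.
EBIT = R$6,959,175.60 − R$2,247,100 = R$4,712,075.60. Interest = R$1,387,128.00.
DOL = R$6,959,175.60 ÷ R$4,712,075.60 = 1.4769; DFL = R$4,712,075.60 ÷ R$3,324,947.60 = 1.4172.
DCL = DOL × DFL = 1.4769 × 1.4172 = 2.0931.

2.09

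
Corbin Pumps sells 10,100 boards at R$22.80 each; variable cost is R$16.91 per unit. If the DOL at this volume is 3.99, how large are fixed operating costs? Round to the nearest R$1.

At 10,100 units, contribution = 10,100 × R$5.89 = R$59,489.00.
DOL = contribution / EBIT, so EBIT = R$59,489.00 / 3.99 = R$14,909.52.
And FC = contribution − EBIT = R$59,489.00 − R$14,909.52 = R$44,579.

R$44,579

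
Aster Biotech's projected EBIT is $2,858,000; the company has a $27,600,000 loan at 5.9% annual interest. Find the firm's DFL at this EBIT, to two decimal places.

Interest = $1,628,400.00.
Degree of financial leverage = EBIT / (EBIT − interest) = $2,858,000 / $1,229,600.00 = 2.3243.

2.32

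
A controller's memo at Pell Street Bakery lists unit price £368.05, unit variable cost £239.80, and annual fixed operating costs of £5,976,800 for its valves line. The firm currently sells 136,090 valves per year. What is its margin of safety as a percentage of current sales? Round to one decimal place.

Unit CM = price − variable cost = £368.05 − £239.80 = £128.25. Break-even units = £5,976,800 ÷ £128.25 = 46,602.73; break-even revenue = 46,602.73 × £368.05 = £17,152,134.42.
Current sales = 136,090 × £368.05 = £50,087,924.50.
Margin of safety = (£50,087,924.50 − £17,152,134.42) ÷ £50,087,924.50 = 65.8%.

65.8%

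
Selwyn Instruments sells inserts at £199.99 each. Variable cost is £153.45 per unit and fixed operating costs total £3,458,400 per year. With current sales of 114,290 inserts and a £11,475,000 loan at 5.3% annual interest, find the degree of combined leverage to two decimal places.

4.25

At 114,290 units, contribution = 114,290 × £46.54 = £5,319,056.60.
Operating income = contribution − fixed costs = £5,319,056.60 − £3,458,400 = £1,860,656.60. Interest = £608,175.00, so EBIT − I = £1,252,481.60.
Degree of total leverage = total CM / (EBIT − interest) = £5,319,056.60 / £1,252,481.60 = 4.2468.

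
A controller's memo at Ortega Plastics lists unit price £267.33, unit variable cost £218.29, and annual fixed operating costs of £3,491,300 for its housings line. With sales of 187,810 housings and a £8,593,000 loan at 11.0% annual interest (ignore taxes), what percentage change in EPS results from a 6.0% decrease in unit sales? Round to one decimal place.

At 187,810 units, contribution = 187,810 × £49.04 = £9,210,202.40.
Subtracting fixed costs: EBIT = £9,210,202.40 − £3,491,300 = £5,718,902.40.
After interest of £945,230.00, pre-tax earnings = £4,773,672.40.
Degree of combined leverage = contribution ÷ (EBIT − I) = £9,210,202.40 ÷ £4,773,672.40 = 1.9294.
%ΔEPS = DCL × %ΔSales = 1.9294 × -6.0% = -11.6%.

-11.6%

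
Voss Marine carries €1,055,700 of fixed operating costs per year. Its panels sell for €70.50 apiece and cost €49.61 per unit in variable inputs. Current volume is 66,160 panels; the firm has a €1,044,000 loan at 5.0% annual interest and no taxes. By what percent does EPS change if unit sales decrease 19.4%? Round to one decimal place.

-97.8%

Contribution at this volume is 66,160 × €20.89 = €1,382,082.40.
Subtracting fixed costs: EBIT = €1,382,082.40 − €1,055,700 = €326,382.40.
Interest = €52,200.00, so EBIT − I = €274,182.40.
DCL = total CM / (EBIT − I) = €1,382,082.40 / €274,182.40 = 5.0407.
EPS therefore changes by 5.0407 × (-19.4%) = -97.8%.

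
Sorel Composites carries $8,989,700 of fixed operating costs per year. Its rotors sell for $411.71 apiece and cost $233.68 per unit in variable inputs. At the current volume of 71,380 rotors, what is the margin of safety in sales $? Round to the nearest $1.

$8,598,390

Unit CM = price − variable cost = $411.71 − $233.68 = $178.03. Break-even units = $8,989,700 ÷ $178.03 = 50,495.42; break-even revenue = 50,495.42 × $411.71 = $20,789,470.24.
Actual sales revenue = 71,380 × $411.71 = $29,387,859.80.
Margin of safety = $29,387,859.80 − $20,789,470.24 = $8,598,390.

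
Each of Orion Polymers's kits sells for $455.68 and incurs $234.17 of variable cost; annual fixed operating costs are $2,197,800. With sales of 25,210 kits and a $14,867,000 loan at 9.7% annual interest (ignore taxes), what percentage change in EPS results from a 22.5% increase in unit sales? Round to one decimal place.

+64.6%

Total contribution margin = 25,210 × $221.51 = $5,584,267.10.
EBIT = $5,584,267.10 − $2,197,800 = $3,386,467.10.
Interest = $1,442,099.00, so EBIT − I = $1,944,368.10.
DCL = total CM / (EBIT − I) = $5,584,267.10 / $1,944,368.10 = 2.8720.
%ΔEPS = DCL × %ΔSales = 2.8720 × +22.5% = +64.6%.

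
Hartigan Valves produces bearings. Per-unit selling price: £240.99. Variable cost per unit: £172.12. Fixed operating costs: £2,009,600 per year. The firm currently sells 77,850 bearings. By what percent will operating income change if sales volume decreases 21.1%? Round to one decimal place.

At 77,850 units, contribution = 77,850 × £68.87 = £5,361,529.50.
Subtracting fixed costs: EBIT = £5,361,529.50 − £2,009,600 = £3,351,929.50.
Degree of operating leverage = £5,361,529.50 / £3,351,929.50 = 1.5995.
%ΔEBIT = DOL × %ΔSales = 1.5995 × -21.1% = -33.8%.

-33.8%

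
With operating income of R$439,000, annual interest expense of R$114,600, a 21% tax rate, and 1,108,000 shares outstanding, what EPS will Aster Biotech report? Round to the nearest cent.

Pre-tax income = R$439,000 − R$114,600.00 = R$324,400.00.
Net income = R$324,400.00 × (1 − 0.21) = R$256,276.00.
Per share: R$256,276.00 / 1,108,000 shares = R$0.23.

R$0.23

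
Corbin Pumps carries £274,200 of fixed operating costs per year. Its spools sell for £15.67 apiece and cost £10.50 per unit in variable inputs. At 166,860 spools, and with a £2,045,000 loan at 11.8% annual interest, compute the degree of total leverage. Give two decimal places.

Contribution at this volume is 166,860 × £5.17 = £862,666.20.
EBIT = £862,666.20 − £274,200 = £588,466.20. Interest = £241,310.00, so EBIT − I = £347,156.20.
DCL = contribution ÷ (EBIT − I) = £862,666.20 ÷ £347,156.20 = 2.4850.

2.48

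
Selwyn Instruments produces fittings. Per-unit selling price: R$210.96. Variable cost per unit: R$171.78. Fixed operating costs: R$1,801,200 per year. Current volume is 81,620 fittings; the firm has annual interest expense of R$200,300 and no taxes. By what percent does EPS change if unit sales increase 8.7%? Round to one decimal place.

+23.3%

At 81,620 units, contribution = 81,620 × R$39.18 = R$3,197,871.60.
Subtracting fixed costs: EBIT = R$3,197,871.60 − R$1,801,200 = R$1,396,671.60.
After interest of R$200,300.00, pre-tax earnings = R$1,196,371.60.
Degree of combined leverage = contribution ÷ (EBIT − I) = R$3,197,871.60 ÷ R$1,196,371.60 = 2.6730.
EPS therefore changes by 2.6730 × (+8.7%) = +23.3%.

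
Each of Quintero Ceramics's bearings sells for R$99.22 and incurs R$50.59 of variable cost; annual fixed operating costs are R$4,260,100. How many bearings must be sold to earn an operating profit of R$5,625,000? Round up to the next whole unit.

Each unit contributes R$99.22 − R$50.59 = R$48.63.
Units = (FC + target) / CM = (R$4,260,100 + R$5,625,000) / R$48.63 = 203,271.64, so 203,272 bearings.

203,272 bearings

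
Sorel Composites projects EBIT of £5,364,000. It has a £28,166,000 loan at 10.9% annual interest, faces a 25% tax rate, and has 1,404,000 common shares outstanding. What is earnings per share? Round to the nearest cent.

Pre-tax income = £5,364,000 − £3,070,094.00 = £2,293,906.00.
Net income = £2,293,906.00 × (1 − 0.25) = £1,720,429.50.
Per share: £1,720,429.50 / 1,404,000 shares = £1.23.

£1.23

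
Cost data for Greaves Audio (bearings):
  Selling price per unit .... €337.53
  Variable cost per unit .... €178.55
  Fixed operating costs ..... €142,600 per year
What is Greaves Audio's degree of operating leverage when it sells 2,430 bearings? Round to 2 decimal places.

1.59

Total contribution margin = 2,430 × €158.98 = €386,321.40.
EBIT = €386,321.40 − €142,600 = €243,721.40.
So DOL = total CM / EBIT = €386,321.40 / €243,721.40 = 1.5851.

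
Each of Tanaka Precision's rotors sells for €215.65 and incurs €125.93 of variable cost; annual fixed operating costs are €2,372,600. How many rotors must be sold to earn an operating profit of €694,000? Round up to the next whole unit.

34,180 rotors

Each unit contributes €215.65 − €125.93 = €89.72.
Required volume = (fixed costs + target profit) ÷ CM = (€2,372,600 + €694,000) ÷ €89.72 = 34,179.67, so 34,180 rotors.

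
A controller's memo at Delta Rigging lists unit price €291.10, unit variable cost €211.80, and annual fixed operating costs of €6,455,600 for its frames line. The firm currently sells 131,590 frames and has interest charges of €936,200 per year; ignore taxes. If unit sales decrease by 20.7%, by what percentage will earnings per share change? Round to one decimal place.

Total contribution margin = 131,590 × €79.30 = €10,435,087.00.
Operating income = contribution − fixed costs = €10,435,087.00 − €6,455,600 = €3,979,487.00.
After interest of €936,200.00, pre-tax earnings = €3,043,287.00.
DCL = total CM / (EBIT − I) = €10,435,087.00 / €3,043,287.00 = 3.4289.
%ΔEPS = DCL × %ΔSales = 3.4289 × -20.7% = -71.0%.

-71.0%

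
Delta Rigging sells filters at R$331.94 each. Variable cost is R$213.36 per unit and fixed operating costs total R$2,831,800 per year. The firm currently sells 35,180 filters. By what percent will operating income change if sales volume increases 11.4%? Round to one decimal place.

Total contribution margin = 35,180 × R$118.58 = R$4,171,644.40.
Subtracting fixed costs: EBIT = R$4,171,644.40 − R$2,831,800 = R$1,339,844.40.
DOL = contribution ÷ EBIT = R$4,171,644.40 ÷ R$1,339,844.40 = 3.1135.
Operating income changes by 3.1135 × +11.4% = +35.5%.

+35.5%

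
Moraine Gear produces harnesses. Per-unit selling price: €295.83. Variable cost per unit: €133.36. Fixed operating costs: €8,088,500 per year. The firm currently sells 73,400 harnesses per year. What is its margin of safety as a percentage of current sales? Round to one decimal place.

32.2%

Each unit contributes €295.83 − €133.36 = €162.47. Break-even units = €8,088,500 ÷ €162.47 = 49,784.58; break-even revenue = 49,784.58 × €295.83 = €14,727,771.00.
Current sales = 73,400 × €295.83 = €21,713,922.00.
Margin of safety = (€21,713,922.00 − €14,727,771.00) ÷ €21,713,922.00 = 32.2%.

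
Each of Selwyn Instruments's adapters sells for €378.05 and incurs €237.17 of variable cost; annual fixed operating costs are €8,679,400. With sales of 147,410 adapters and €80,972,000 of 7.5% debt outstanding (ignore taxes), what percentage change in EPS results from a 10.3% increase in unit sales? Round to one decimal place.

+35.6%

Total contribution margin = 147,410 × €140.88 = €20,767,120.80.
Operating income = contribution − fixed costs = €20,767,120.80 − €8,679,400 = €12,087,720.80.
After interest of €6,072,900.00, pre-tax earnings = €6,014,820.80.
DCL = total CM / (EBIT − I) = €20,767,120.80 / €6,014,820.80 = 3.4527.
EPS therefore changes by 3.4527 × (+10.3%) = +35.6%.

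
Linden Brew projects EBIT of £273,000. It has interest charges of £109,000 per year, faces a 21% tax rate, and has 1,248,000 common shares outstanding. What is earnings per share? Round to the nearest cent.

Interest = £109,000.00, so EBT = £273,000 − £109,000.00 = £164,000.00.
Net income = £164,000.00 × (1 − 0.21) = £129,560.00.
Per share: £129,560.00 / 1,248,000 shares = £0.10.

£0.10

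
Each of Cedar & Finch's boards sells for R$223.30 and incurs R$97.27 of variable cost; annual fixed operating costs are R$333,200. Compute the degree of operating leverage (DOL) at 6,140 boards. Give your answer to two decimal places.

Contribution at this volume is 6,140 × R$126.03 = R$773,824.20.
Subtracting fixed costs: EBIT = R$773,824.20 − R$333,200 = R$440,624.20.
Degree of operating leverage = R$773,824.20 / R$440,624.20 = 1.7562.

1.76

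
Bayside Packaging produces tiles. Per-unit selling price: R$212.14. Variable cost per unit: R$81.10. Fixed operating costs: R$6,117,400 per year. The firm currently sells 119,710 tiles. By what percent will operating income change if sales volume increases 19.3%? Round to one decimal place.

+31.6%

At 119,710 units, contribution = 119,710 × R$131.04 = R$15,686,798.40.
Operating income = contribution − fixed costs = R$15,686,798.40 − R$6,117,400 = R$9,569,398.40.
So DOL = total CM / EBIT = R$15,686,798.40 / R$9,569,398.40 = 1.6393.
Operating income changes by 1.6393 × +19.3% = +31.6%.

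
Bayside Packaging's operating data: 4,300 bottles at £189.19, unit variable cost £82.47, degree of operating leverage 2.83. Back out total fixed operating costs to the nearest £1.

At 4,300 units, contribution = 4,300 × £106.72 = £458,896.00.
Since DOL = CM ÷ EBIT, EBIT = £458,896.00 ÷ 2.83 = £162,154.06.
Fixed costs = CM − EBIT = £458,896.00 − £162,154.06 = £296,742.

£296,742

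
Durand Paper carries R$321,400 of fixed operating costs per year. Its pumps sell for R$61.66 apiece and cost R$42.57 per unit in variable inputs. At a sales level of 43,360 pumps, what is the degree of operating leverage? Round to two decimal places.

At 43,360 units, contribution = 43,360 × R$19.09 = R$827,742.40.
EBIT = R$827,742.40 − R$321,400 = R$506,342.40.
Degree of operating leverage = R$827,742.40 / R$506,342.40 = 1.6347.

1.63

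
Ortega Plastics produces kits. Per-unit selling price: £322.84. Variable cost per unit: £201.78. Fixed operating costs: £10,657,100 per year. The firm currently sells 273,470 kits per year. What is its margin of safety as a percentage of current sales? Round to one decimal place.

Contribution margin per unit = £322.84 − £201.78 = £121.06. Break-even units = £10,657,100 ÷ £121.06 = 88,031.55; break-even revenue = 88,031.55 × £322.84 = £28,420,107.09.
Actual sales revenue = 273,470 × £322.84 = £88,287,054.80.
Margin of safety = (£88,287,054.80 − £28,420,107.09) ÷ £88,287,054.80 = 67.8%.

67.8%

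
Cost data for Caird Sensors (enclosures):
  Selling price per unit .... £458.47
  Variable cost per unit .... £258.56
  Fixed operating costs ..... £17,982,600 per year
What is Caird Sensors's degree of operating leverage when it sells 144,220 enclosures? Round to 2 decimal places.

2.66

Total contribution margin = 144,220 × £199.91 = £28,831,020.20.
Subtracting fixed costs: EBIT = £28,831,020.20 − £17,982,600 = £10,848,420.20.
DOL = contribution ÷ EBIT = £28,831,020.20 ÷ £10,848,420.20 = 2.6576.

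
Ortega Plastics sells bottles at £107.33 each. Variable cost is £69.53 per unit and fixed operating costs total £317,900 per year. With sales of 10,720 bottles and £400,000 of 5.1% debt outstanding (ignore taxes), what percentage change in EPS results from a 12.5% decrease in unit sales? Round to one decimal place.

Total contribution margin = 10,720 × £37.80 = £405,216.00.
Operating income = contribution − fixed costs = £405,216.00 − £317,900 = £87,316.00.
Interest = £20,400.00, so EBIT − I = £66,916.00.
Degree of combined leverage = contribution ÷ (EBIT − I) = £405,216.00 ÷ £66,916.00 = 6.0556.
%ΔEPS = DCL × %ΔSales = 6.0556 × -12.5% = -75.7%.

-75.7%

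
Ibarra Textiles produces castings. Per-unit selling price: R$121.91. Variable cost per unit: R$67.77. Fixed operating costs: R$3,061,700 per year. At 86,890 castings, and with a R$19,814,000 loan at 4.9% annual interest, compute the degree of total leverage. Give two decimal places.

At 86,890 units, contribution = 86,890 × R$54.14 = R$4,704,224.60.
Operating income = contribution − fixed costs = R$4,704,224.60 − R$3,061,700 = R$1,642,524.60. Interest = R$970,886.00, so EBIT − I = R$671,638.60.
Degree of total leverage = total CM / (EBIT − interest) = R$4,704,224.60 / R$671,638.60 = 7.0041.

7.00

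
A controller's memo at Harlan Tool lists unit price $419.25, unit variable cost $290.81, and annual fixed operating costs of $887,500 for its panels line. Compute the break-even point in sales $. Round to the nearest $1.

CM per unit = $419.25 − $290.81 = $128.44; CM ratio = $128.44 / $419.25 = 0.3064.
Break-even sales = FC ÷ CM ratio = $887,500 × $419.25 / $128.44 = $2,896,951.

$2,896,951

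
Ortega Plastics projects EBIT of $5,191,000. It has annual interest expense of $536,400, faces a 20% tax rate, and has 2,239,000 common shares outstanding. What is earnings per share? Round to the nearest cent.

Pre-tax income = $5,191,000 − $536,400.00 = $4,654,600.00.
Net income = $4,654,600.00 × (1 − 0.20) = $3,723,680.00.
EPS = $3,723,680.00 ÷ 2,239,000 = $1.66.

$1.66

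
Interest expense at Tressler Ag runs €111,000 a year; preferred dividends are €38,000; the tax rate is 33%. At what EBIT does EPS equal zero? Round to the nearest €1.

€167,716

Grossing the preferred dividend up to pre-tax terms: €38,000 / (1 − 0.33) = €56,716.42.
Financial break-even EBIT = interest + D_p ÷ (1 − t) = €111,000 + €56,716.42 = €167,716.42.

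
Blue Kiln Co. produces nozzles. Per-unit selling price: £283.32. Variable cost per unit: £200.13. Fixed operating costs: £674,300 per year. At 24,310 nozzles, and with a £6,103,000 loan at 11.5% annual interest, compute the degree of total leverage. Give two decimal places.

At 24,310 units, contribution = 24,310 × £83.19 = £2,022,348.90.
Subtracting fixed costs: EBIT = £2,022,348.90 − £674,300 = £1,348,048.90. Interest = £701,845.00, so EBIT − I = £646,203.90.
DCL = contribution ÷ (EBIT − I) = £2,022,348.90 ÷ £646,203.90 = 3.1296.

3.13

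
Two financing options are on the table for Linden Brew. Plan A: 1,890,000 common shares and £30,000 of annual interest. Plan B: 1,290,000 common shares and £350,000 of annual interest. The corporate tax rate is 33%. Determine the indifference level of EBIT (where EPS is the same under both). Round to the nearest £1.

At indifference, (EBIT − 30,000)(1 − t)/1,890,000 = (EBIT − 350,000)(1 − t)/1,290,000.
The (1 − t) factor cancels: (EBIT − 30,000) × 1,290,000 = (EBIT − 350,000) × 1,890,000.
Solving, EBIT = (350,000·1,890,000 − 30,000·1,290,000) / (1,890,000 − 1,290,000) = 622,800,000,000 / 600,000 = 1,038,000.00.

£1,038,000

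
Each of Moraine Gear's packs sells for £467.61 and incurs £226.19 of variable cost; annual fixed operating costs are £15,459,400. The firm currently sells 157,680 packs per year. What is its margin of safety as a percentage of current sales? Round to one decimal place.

Contribution margin per unit = £467.61 − £226.19 = £241.42. Break-even units = £15,459,400 ÷ £241.42 = 64,035.29; break-even revenue = 64,035.29 × £467.61 = £29,943,542.52.
Current sales = 157,680 × £467.61 = £73,732,744.80.
Margin of safety = (£73,732,744.80 − £29,943,542.52) ÷ £73,732,744.80 = 59.4%.

59.4%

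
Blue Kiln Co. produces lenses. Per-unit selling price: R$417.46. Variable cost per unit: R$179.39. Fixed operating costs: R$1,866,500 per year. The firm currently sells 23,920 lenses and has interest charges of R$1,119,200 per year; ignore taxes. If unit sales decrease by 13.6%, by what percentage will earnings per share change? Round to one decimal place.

At 23,920 units, contribution = 23,920 × R$238.07 = R$5,694,634.40.
EBIT = R$5,694,634.40 − R$1,866,500 = R$3,828,134.40.
Interest = R$1,119,200.00, so EBIT − I = R$2,708,934.40.
DCL = total CM / (EBIT − I) = R$5,694,634.40 / R$2,708,934.40 = 2.1022.
EPS therefore changes by 2.1022 × (-13.6%) = -28.6%.

-28.6%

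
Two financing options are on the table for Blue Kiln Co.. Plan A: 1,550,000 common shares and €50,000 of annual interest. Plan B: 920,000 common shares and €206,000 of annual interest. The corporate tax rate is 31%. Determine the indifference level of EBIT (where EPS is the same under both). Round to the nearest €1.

At indifference, (EBIT − 50,000)(1 − t)/1,550,000 = (EBIT − 206,000)(1 − t)/920,000.
Cancelling (1 − t) and cross-multiplying: 920,000·(EBIT − 50,000) = 1,550,000·(EBIT − 206,000).
EBIT × (1,550,000 − 920,000) = 206,000 × 1,550,000 − 50,000 × 920,000 = 273,300,000,000, so EBIT = 273,300,000,000 ÷ 630,000 = 433,809.52.

€433,810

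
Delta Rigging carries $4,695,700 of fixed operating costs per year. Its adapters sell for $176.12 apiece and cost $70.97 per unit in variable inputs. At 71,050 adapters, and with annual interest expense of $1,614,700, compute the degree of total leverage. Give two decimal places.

6.44

At 71,050 units, contribution = 71,050 × $105.15 = $7,470,907.50.
Subtracting fixed costs: EBIT = $7,470,907.50 − $4,695,700 = $2,775,207.50. Interest = $1,614,700.00.
DOL = $7,470,907.50 ÷ $2,775,207.50 = 2.6920; DFL = $2,775,207.50 ÷ $1,160,507.50 = 2.3914.
DCL = DOL × DFL = 2.6920 × 2.3914 = 6.4376.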